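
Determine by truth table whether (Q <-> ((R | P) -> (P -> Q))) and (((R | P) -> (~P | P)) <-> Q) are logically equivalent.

not equivalent

  P   |   Q   |   R   |   φ   |   ψ  
----- | ----- | ----- | ----- | -----
 True |  True |  True |  True |  True
 True |  True | False |  True |  True
 True | False |  True |  True | False
 True | False | False |  True | False
False |  True |  True |  True |  True
False |  True | False |  True |  True
False | False |  True | False | False
False | False | False | False | False
The columns differ at P=True, Q=False, R=True (φ=True, ψ=False), so they are not equivalent.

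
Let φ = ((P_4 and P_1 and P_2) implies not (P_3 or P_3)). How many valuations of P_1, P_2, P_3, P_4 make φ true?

P_1  P_2  P_3  P_4  |  (P_4 and P_1 and P_2)  (P_3 or P_3)  not (P_3 or P_3)  φ
 T    T    T    T   |            T                 T               F          F
 T    T    T    F   |            F                 T               F          T
 T    T    F    T   |            T                 F               T          T
 T    T    F    F   |            F                 F               T          T
 T    F    T    T   |            F                 T               F          T
 T    F    T    F   |            F                 T               F          T
 T    F    F    T   |            F                 F               T          T
 T    F    F    F   |            F                 F               T          T
 F    T    T    T   |            F                 T               F          T
 F    T    T    F   |            F                 T               F          T
 F    T    F    T   |            F                 F               T          T
 F    T    F    F   |            F                 F               T          T
 F    F    T    T   |            F                 T               F          T
 F    F    T    F   |            F                 T               F          T
 F    F    F    T   |            F                 F               T          T
 F    F    F    F   |            F                 F               T          T
The formula is true on 15 of the 16 rows.

15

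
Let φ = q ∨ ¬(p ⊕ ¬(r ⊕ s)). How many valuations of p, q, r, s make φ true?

12

p | q | r | s || (q ∨ ¬(p ⊕ ¬(r ⊕ s)))
1 | 1 | 1 | 1 ||           1          
1 | 1 | 1 | 0 ||           1          
1 | 1 | 0 | 1 ||           1          
1 | 1 | 0 | 0 ||           1          
1 | 0 | 1 | 1 ||           1          
1 | 0 | 1 | 0 ||           0          
1 | 0 | 0 | 1 ||           0          
1 | 0 | 0 | 0 ||           1          
0 | 1 | 1 | 1 ||           1          
0 | 1 | 1 | 0 ||           1          
0 | 1 | 0 | 1 ||           1          
0 | 1 | 0 | 0 ||           1          
0 | 0 | 1 | 1 ||           0          
0 | 0 | 1 | 0 ||           1          
0 | 0 | 0 | 1 ||           1          
0 | 0 | 0 | 0 ||           0          
The formula is true on 12 of the 16 rows.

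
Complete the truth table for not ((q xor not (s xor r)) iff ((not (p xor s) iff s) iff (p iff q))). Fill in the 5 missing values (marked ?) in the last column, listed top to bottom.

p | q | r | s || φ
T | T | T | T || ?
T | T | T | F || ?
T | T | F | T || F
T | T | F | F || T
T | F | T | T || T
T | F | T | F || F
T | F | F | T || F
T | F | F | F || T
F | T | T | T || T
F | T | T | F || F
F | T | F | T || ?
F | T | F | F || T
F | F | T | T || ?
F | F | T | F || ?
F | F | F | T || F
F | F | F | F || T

T, F, F, T, F

Row p=T, q=T, r=T, s=T: (q xor not (s xor r)) = F, ((not (p xor s) iff s) iff (p iff q)) = T, ((q xor not (s xor r)) iff ((not (p xor s) iff s) iff (p iff q))) = F, so the formula = T.
Row p=T, q=T, r=T, s=F: (q xor not (s xor r)) = T, ((not (p xor s) iff s) iff (p iff q)) = T, ((q xor not (s xor r)) iff ((not (p xor s) iff s) iff (p iff q))) = T, so the formula = F.
Row p=F, q=T, r=F, s=T: (q xor not (s xor r)) = T, ((not (p xor s) iff s) iff (p iff q)) = T, ((q xor not (s xor r)) iff ((not (p xor s) iff s) iff (p iff q))) = T, so the formula = F.
Row p=F, q=F, r=T, s=T: (q xor not (s xor r)) = T, ((not (p xor s) iff s) iff (p iff q)) = F, ((q xor not (s xor r)) iff ((not (p xor s) iff s) iff (p iff q))) = F, so the formula = T.
Row p=F, q=F, r=T, s=F: (q xor not (s xor r)) = F, ((not (p xor s) iff s) iff (p iff q)) = F, ((q xor not (s xor r)) iff ((not (p xor s) iff s) iff (p iff q))) = T, so the formula = F.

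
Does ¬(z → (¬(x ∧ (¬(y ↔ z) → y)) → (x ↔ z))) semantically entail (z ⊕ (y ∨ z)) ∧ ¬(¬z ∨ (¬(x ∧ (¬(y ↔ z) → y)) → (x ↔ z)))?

x | y | z | φ | ψ
- | - | - | - | -
T | T | T | F | F
T | T | F | F | F
T | F | T | F | F
T | F | F | F | F
F | T | T | T | F
F | T | F | F | F
F | F | T | T | F
F | F | F | F | F
At x=F, y=T, z=T we have φ true but ψ false, so φ does not entail ψ.

no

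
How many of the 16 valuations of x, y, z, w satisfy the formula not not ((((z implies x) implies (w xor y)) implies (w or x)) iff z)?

7

x  y  z  w  |  (z implies x)  (w xor y)  (w or x)  φ
0  0  0  0  |        1            0         0      0
0  0  0  1  |        1            1         1      0
0  0  1  0  |        0            0         0      0
0  0  1  1  |        0            1         1      1
0  1  0  0  |        1            1         0      1
0  1  0  1  |        1            0         1      0
0  1  1  0  |        0            1         0      0
0  1  1  1  |        0            0         1      1
1  0  0  0  |        1            0         1      0
1  0  0  1  |        1            1         1      0
1  0  1  0  |        1            0         1      1
1  0  1  1  |        1            1         1      1
1  1  0  0  |        1            1         1      0
1  1  0  1  |        1            0         1      0
1  1  1  0  |        1            1         1      1
1  1  1  1  |        1            0         1      1
The formula is true on 7 of the 16 rows.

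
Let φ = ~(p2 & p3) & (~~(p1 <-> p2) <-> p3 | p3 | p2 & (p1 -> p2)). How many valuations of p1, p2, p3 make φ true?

3

p1  p2  p3  |  φ
T   T   T   |  F
T   T   F   |  T
T   F   T   |  F
T   F   F   |  T
F   T   T   |  F
F   T   F   |  F
F   F   T   |  T
F   F   F   |  F
The formula is true on 3 of the 8 rows.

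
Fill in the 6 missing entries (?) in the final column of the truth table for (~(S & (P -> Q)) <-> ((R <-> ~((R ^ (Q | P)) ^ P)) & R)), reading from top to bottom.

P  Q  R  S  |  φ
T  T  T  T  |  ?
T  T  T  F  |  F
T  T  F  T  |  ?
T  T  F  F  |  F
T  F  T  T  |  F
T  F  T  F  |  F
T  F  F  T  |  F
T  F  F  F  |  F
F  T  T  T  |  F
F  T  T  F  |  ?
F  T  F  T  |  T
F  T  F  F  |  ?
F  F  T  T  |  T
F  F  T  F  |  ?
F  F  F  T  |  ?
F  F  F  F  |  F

Row P=T, Q=T, R=T, S=T: ~(S & (P -> Q)) = F, ((R <-> ~((R ^ (Q | P)) ^ P)) & R) = F, so the formula = T.
Row P=T, Q=T, R=F, S=T: ~(S & (P -> Q)) = F, ((R <-> ~((R ^ (Q | P)) ^ P)) & R) = F, so the formula = T.
Row P=F, Q=T, R=T, S=F: ~(S & (P -> Q)) = T, ((R <-> ~((R ^ (Q | P)) ^ P)) & R) = T, so the formula = T.
Row P=F, Q=T, R=F, S=F: ~(S & (P -> Q)) = T, ((R <-> ~((R ^ (Q | P)) ^ P)) & R) = F, so the formula = F.
Row P=F, Q=F, R=T, S=F: ~(S & (P -> Q)) = T, ((R <-> ~((R ^ (Q | P)) ^ P)) & R) = F, so the formula = F.
Row P=F, Q=F, R=F, S=T: ~(S & (P -> Q)) = F, ((R <-> ~((R ^ (Q | P)) ^ P)) & R) = F, so the formula = T.

T, T, T, F, F, T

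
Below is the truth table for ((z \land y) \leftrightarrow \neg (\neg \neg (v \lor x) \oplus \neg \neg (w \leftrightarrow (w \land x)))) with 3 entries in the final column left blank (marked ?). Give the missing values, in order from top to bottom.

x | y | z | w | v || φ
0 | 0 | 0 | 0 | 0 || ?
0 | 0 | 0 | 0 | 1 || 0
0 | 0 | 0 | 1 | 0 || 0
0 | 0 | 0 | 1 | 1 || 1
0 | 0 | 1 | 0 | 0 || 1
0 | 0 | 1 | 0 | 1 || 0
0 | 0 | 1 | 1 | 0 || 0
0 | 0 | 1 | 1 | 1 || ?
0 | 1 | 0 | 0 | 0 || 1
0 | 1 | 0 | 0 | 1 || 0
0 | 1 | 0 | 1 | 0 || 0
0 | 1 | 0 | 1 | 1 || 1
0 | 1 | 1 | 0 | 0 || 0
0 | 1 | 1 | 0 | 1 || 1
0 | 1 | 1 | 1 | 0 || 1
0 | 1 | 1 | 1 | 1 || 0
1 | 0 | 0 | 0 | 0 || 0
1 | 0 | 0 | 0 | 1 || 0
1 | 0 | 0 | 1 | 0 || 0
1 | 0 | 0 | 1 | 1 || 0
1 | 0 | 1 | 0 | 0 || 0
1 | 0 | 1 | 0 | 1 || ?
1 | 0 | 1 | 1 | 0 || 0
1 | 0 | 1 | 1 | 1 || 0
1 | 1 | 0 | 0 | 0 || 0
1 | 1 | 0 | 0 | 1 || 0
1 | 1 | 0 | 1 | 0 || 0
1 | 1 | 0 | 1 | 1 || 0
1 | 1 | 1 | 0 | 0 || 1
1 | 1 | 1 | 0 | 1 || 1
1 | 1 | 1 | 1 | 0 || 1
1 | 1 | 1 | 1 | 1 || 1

Row x=0, y=0, z=0, w=0, v=0: (z \land y) = 0, \neg (\neg \neg (v \lor x) \oplus \neg \neg (w \leftrightarrow (w \land x))) = 0, so the formula = 1.
Row x=0, y=0, z=1, w=1, v=1: (z \land y) = 0, \neg (\neg \neg (v \lor x) \oplus \neg \neg (w \leftrightarrow (w \land x))) = 0, so the formula = 1.
Row x=1, y=0, z=1, w=0, v=1: (z \land y) = 0, \neg (\neg \neg (v \lor x) \oplus \neg \neg (w \leftrightarrow (w \land x))) = 1, so the formula = 0.

1, 1, 0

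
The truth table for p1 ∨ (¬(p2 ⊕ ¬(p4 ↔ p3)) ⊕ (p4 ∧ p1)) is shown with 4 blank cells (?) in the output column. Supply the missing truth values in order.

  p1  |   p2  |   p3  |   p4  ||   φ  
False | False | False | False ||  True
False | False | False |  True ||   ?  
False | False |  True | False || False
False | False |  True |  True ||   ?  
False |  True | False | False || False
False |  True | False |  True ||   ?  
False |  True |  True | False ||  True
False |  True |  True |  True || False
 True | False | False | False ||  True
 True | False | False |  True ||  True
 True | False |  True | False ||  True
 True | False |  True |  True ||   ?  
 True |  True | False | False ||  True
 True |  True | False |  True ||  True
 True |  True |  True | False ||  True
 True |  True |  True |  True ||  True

Row p1=False, p2=False, p3=False, p4=True: (¬(p2 ⊕ ¬(p4 ↔ p3)) ⊕ (p4 ∧ p1)) = False, so the formula = False.
Row p1=False, p2=False, p3=True, p4=True: (¬(p2 ⊕ ¬(p4 ↔ p3)) ⊕ (p4 ∧ p1)) = True, so the formula = True.
Row p1=False, p2=True, p3=False, p4=True: (¬(p2 ⊕ ¬(p4 ↔ p3)) ⊕ (p4 ∧ p1)) = True, so the formula = True.
Row p1=True, p2=False, p3=True, p4=True: (¬(p2 ⊕ ¬(p4 ↔ p3)) ⊕ (p4 ∧ p1)) = False, so the formula = True.

False, True, True, True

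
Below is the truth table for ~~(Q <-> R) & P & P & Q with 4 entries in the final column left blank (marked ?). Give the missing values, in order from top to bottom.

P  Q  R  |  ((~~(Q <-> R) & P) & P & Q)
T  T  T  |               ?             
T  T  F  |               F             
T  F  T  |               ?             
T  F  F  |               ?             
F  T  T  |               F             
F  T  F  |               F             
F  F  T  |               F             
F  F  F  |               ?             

T, F, F, F

Row P=T, Q=T, R=T: (~~(Q <-> R) & P) = T, so ((~~(Q <-> R) & P) & P & Q) = T.
Row P=T, Q=F, R=T: (~~(Q <-> R) & P) = F, so ((~~(Q <-> R) & P) & P & Q) = F.
Row P=T, Q=F, R=F: (~~(Q <-> R) & P) = T, so ((~~(Q <-> R) & P) & P & Q) = F.
Row P=F, Q=F, R=F: (~~(Q <-> R) & P) = F, so ((~~(Q <-> R) & P) & P & Q) = F.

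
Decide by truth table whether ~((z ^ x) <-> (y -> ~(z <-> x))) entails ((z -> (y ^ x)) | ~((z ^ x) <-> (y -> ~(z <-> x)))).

yes

x | y | z | φ | ψ
- | - | - | - | -
T | T | T | F | F
T | T | F | F | T
T | F | T | T | T
T | F | F | F | T
F | T | T | F | T
F | T | F | F | T
F | F | T | F | F
F | F | F | T | T
In every row where φ is true, ψ is also true, so φ ⊨ ψ.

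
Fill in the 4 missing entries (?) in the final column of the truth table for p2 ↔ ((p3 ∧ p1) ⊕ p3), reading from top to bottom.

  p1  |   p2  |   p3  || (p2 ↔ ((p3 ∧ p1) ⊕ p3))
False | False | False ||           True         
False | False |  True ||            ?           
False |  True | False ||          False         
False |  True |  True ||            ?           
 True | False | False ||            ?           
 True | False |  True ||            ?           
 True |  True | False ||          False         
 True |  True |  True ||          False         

False, True, True, True

Row p1=False, p2=False, p3=True: ((p3 ∧ p1) ⊕ p3) = True, so (p2 ↔ ((p3 ∧ p1) ⊕ p3)) = False.
Row p1=False, p2=True, p3=True: ((p3 ∧ p1) ⊕ p3) = True, so (p2 ↔ ((p3 ∧ p1) ⊕ p3)) = True.
Row p1=True, p2=False, p3=False: ((p3 ∧ p1) ⊕ p3) = False, so (p2 ↔ ((p3 ∧ p1) ⊕ p3)) = True.
Row p1=True, p2=False, p3=True: ((p3 ∧ p1) ⊕ p3) = False, so (p2 ↔ ((p3 ∧ p1) ⊕ p3)) = True.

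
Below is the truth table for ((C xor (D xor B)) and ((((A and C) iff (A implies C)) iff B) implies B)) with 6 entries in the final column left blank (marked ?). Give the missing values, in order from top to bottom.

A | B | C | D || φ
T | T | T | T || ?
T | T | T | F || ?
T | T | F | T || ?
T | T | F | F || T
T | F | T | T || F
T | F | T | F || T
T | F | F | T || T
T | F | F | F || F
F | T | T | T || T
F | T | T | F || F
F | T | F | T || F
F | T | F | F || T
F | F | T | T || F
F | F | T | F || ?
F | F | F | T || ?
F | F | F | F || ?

Row A=T, B=T, C=T, D=T: (C xor (D xor B)) = T, ((((A and C) iff (A implies C)) iff B) implies B) = T, so the formula = T.
Row A=T, B=T, C=T, D=F: (C xor (D xor B)) = F, ((((A and C) iff (A implies C)) iff B) implies B) = T, so the formula = F.
Row A=T, B=T, C=F, D=T: (C xor (D xor B)) = F, ((((A and C) iff (A implies C)) iff B) implies B) = T, so the formula = F.
Row A=F, B=F, C=T, D=F: (C xor (D xor B)) = T, ((((A and C) iff (A implies C)) iff B) implies B) = F, so the formula = F.
Row A=F, B=F, C=F, D=T: (C xor (D xor B)) = T, ((((A and C) iff (A implies C)) iff B) implies B) = F, so the formula = F.
Row A=F, B=F, C=F, D=F: (C xor (D xor B)) = F, ((((A and C) iff (A implies C)) iff B) implies B) = F, so the formula = F.

T, F, F, F, F, F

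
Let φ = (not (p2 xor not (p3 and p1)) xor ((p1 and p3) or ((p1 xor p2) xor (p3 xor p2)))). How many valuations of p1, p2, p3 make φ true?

p1 | p2 | p3 | φ
-- | -- | -- | -
0  | 0  | 0  | 0
0  | 0  | 1  | 1
0  | 1  | 0  | 1
0  | 1  | 1  | 0
1  | 0  | 0  | 1
1  | 0  | 1  | 0
1  | 1  | 0  | 0
1  | 1  | 1  | 1
The formula is true on 4 of the 8 rows.

4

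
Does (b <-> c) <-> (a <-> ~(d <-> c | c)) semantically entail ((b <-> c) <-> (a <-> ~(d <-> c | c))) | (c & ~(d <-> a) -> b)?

yes

a | b | c | d | φ | ψ
- | - | - | - | - | -
T | T | T | T | F | T
T | T | T | F | T | T
T | T | F | T | F | T
T | T | F | F | T | T
T | F | T | T | T | T
T | F | T | F | F | F
T | F | F | T | T | T
T | F | F | F | F | T
F | T | T | T | T | T
F | T | T | F | F | T
F | T | F | T | T | T
F | T | F | F | F | T
F | F | T | T | F | F
F | F | T | F | T | T
F | F | F | T | F | T
F | F | F | F | T | T
In every row where φ is true, ψ is also true, so φ ⊨ ψ.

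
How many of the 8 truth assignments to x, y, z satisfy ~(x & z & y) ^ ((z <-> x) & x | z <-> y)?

x  y  z  |  φ
0  0  0  |  0
0  0  1  |  1
0  1  0  |  1
0  1  1  |  0
1  0  0  |  0
1  0  1  |  1
1  1  0  |  1
1  1  1  |  1
The formula is true on 5 of the 8 rows.

5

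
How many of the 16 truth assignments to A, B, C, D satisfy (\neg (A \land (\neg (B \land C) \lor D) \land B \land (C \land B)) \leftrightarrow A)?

A | B | C | D || φ
1 | 1 | 1 | 1 || 0
1 | 1 | 1 | 0 || 1
1 | 1 | 0 | 1 || 1
1 | 1 | 0 | 0 || 1
1 | 0 | 1 | 1 || 1
1 | 0 | 1 | 0 || 1
1 | 0 | 0 | 1 || 1
1 | 0 | 0 | 0 || 1
0 | 1 | 1 | 1 || 0
0 | 1 | 1 | 0 || 0
0 | 1 | 0 | 1 || 0
0 | 1 | 0 | 0 || 0
0 | 0 | 1 | 1 || 0
0 | 0 | 1 | 0 || 0
0 | 0 | 0 | 1 || 0
0 | 0 | 0 | 0 || 0
The formula is true on 7 of the 16 rows.

7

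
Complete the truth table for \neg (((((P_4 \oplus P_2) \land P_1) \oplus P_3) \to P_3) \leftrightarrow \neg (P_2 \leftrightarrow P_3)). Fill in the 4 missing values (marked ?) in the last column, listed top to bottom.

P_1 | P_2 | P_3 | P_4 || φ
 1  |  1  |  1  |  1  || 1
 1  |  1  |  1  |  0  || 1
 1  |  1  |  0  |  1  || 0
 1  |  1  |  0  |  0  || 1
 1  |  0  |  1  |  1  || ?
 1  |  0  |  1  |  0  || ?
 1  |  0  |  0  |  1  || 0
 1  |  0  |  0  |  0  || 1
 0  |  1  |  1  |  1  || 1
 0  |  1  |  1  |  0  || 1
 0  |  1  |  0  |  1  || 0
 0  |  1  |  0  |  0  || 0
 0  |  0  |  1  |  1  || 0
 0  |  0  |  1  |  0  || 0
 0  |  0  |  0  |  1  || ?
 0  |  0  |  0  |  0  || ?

Row 5: ((((P_4 \oplus P_2) \land P_1) \oplus P_3) \to P_3) = 1, \neg (P_2 \leftrightarrow P_3) = 1, (((((P_4 \oplus P_2) \land P_1) \oplus P_3) \to P_3) \leftrightarrow \neg (P_2 \leftrightarrow P_3)) = 1, so the formula = 0.
Row 6: ((((P_4 \oplus P_2) \land P_1) \oplus P_3) \to P_3) = 1, \neg (P_2 \leftrightarrow P_3) = 1, (((((P_4 \oplus P_2) \land P_1) \oplus P_3) \to P_3) \leftrightarrow \neg (P_2 \leftrightarrow P_3)) = 1, so the formula = 0.
Row 15: ((((P_4 \oplus P_2) \land P_1) \oplus P_3) \to P_3) = 1, \neg (P_2 \leftrightarrow P_3) = 0, (((((P_4 \oplus P_2) \land P_1) \oplus P_3) \to P_3) \leftrightarrow \neg (P_2 \leftrightarrow P_3)) = 0, so the formula = 1.
Row 16: ((((P_4 \oplus P_2) \land P_1) \oplus P_3) \to P_3) = 1, \neg (P_2 \leftrightarrow P_3) = 0, (((((P_4 \oplus P_2) \land P_1) \oplus P_3) \to P_3) \leftrightarrow \neg (P_2 \leftrightarrow P_3)) = 0, so the formula = 1.

0, 0, 1, 1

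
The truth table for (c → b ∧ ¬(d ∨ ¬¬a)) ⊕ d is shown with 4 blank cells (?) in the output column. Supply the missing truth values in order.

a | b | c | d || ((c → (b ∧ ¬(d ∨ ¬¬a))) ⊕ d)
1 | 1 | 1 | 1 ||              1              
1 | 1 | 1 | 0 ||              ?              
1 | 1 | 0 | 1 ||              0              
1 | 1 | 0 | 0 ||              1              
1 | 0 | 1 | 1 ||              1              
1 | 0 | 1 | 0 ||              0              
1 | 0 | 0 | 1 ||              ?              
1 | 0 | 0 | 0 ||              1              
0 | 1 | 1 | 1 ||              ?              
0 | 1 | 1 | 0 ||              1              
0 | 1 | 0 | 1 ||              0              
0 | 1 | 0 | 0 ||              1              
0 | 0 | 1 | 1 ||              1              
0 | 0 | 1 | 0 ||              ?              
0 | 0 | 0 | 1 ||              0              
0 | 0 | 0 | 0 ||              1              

Row a=1, b=1, c=1, d=0: (c → b ∧ ¬(d ∨ ¬¬a)) = 0, so ((c → (b ∧ ¬(d ∨ ¬¬a))) ⊕ d) = 0.
Row a=1, b=0, c=0, d=1: (c → b ∧ ¬(d ∨ ¬¬a)) = 1, so ((c → (b ∧ ¬(d ∨ ¬¬a))) ⊕ d) = 0.
Row a=0, b=1, c=1, d=1: (c → b ∧ ¬(d ∨ ¬¬a)) = 0, so ((c → (b ∧ ¬(d ∨ ¬¬a))) ⊕ d) = 1.
Row a=0, b=0, c=1, d=0: (c → b ∧ ¬(d ∨ ¬¬a)) = 0, so ((c → (b ∧ ¬(d ∨ ¬¬a))) ⊕ d) = 0.

0, 0, 1, 0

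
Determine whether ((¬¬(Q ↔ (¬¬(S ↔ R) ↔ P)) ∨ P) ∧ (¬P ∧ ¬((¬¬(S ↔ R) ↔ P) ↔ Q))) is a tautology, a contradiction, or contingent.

contradiction

P | Q | R | S || (S ↔ R) | ¬(S ↔ R) | ¬¬(S ↔ R) | (¬¬(S ↔ R) ↔ P) | (Q ↔ (¬¬(S ↔ R) ↔ P)) | ¬(Q ↔ (¬¬(S ↔ R) ↔ P)) | ¬¬(Q ↔ (¬¬(S ↔ R) ↔ P)) | ¬P | ((¬¬(S ↔ R) ↔ P) ↔ Q) | ¬((¬¬(S ↔ R) ↔ P) ↔ Q) | φ
1 | 1 | 1 | 1 ||    1    |    0     |     1     |        1        |           1           |           0            |            1            | 0  |           1           |           0            | 0
1 | 1 | 1 | 0 ||    0    |    1     |     0     |        0        |           0           |           1            |            0            | 0  |           0           |           1            | 0
1 | 1 | 0 | 1 ||    0    |    1     |     0     |        0        |           0           |           1            |            0            | 0  |           0           |           1            | 0
1 | 1 | 0 | 0 ||    1    |    0     |     1     |        1        |           1           |           0            |            1            | 0  |           1           |           0            | 0
1 | 0 | 1 | 1 ||    1    |    0     |     1     |        1        |           0           |           1            |            0            | 0  |           0           |           1            | 0
1 | 0 | 1 | 0 ||    0    |    1     |     0     |        0        |           1           |           0            |            1            | 0  |           1           |           0            | 0
1 | 0 | 0 | 1 ||    0    |    1     |     0     |        0        |           1           |           0            |            1            | 0  |           1           |           0            | 0
1 | 0 | 0 | 0 ||    1    |    0     |     1     |        1        |           0           |           1            |            0            | 0  |           0           |           1            | 0
0 | 1 | 1 | 1 ||    1    |    0     |     1     |        0        |           0           |           1            |            0            | 1  |           0           |           1            | 0
0 | 1 | 1 | 0 ||    0    |    1     |     0     |        1        |           1           |           0            |            1            | 1  |           1           |           0            | 0
0 | 1 | 0 | 1 ||    0    |    1     |     0     |        1        |           1           |           0            |            1            | 1  |           1           |           0            | 0
0 | 1 | 0 | 0 ||    1    |    0     |     1     |        0        |           0           |           1            |            0            | 1  |           0           |           1            | 0
0 | 0 | 1 | 1 ||    1    |    0     |     1     |        0        |           1           |           0            |            1            | 1  |           1           |           0            | 0
0 | 0 | 1 | 0 ||    0    |    1     |     0     |        1        |           0           |           1            |            0            | 1  |           0           |           1            | 0
0 | 0 | 0 | 1 ||    0    |    1     |     0     |        1        |           0           |           1            |            0            | 1  |           0           |           1            | 0
0 | 0 | 0 | 0 ||    1    |    0     |     1     |        0        |           1           |           0            |            1            | 1  |           1           |           0            | 0
Every row is 0, so the formula is a contradiction.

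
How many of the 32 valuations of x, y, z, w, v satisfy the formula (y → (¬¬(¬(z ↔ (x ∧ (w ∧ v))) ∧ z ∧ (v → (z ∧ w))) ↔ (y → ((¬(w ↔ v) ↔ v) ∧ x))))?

25

x | y | z | w | v || φ
T | T | T | T | T || T
T | T | T | T | F || F
T | T | T | F | T || F
T | T | T | F | F || T
T | T | F | T | T || T
T | T | F | T | F || T
T | T | F | F | T || F
T | T | F | F | F || F
T | F | T | T | T || T
T | F | T | T | F || T
T | F | T | F | T || T
T | F | T | F | F || T
T | F | F | T | T || T
T | F | F | T | F || T
T | F | F | F | T || T
T | F | F | F | F || T
F | T | T | T | T || F
F | T | T | T | F || F
F | T | T | F | T || T
F | T | T | F | F || F
F | T | F | T | T || T
F | T | F | T | F || T
F | T | F | F | T || T
F | T | F | F | F || T
F | F | T | T | T || T
F | F | T | T | F || T
F | F | T | F | T || T
F | F | T | F | F || T
F | F | F | T | T || T
F | F | F | T | F || T
F | F | F | F | T || T
F | F | F | F | F || T
The formula is true on 25 of the 32 rows.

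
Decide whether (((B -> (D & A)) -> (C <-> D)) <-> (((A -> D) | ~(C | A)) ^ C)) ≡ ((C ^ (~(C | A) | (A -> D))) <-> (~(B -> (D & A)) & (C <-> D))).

not equivalent

A | B | C | D | φ | ψ
- | - | - | - | - | -
T | T | T | T | F | T
T | T | T | F | T | F
T | T | F | T | F | F
T | T | F | F | F | F
T | F | T | T | F | T
T | F | T | F | F | F
T | F | F | T | F | F
T | F | F | F | F | T
F | T | T | T | F | F
F | T | T | F | F | T
F | T | F | T | T | F
F | T | F | F | T | T
F | F | T | T | F | T
F | F | T | F | T | T
F | F | F | T | F | F
F | F | F | F | T | F
The columns differ at A=T, B=T, C=T, D=T (φ=F, ψ=T), so they are not equivalent.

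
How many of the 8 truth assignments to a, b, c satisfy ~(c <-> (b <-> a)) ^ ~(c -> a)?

4

  a      b      c    |  (~(c <-> (b <-> a)) ^ ~(c -> a))
False  False  False  |                True              
False  False   True  |                True              
False   True  False  |               False              
False   True   True  |               False              
 True  False  False  |               False              
 True  False   True  |                True              
 True   True  False  |                True              
 True   True   True  |               False              
The formula is true on 4 of the 8 rows.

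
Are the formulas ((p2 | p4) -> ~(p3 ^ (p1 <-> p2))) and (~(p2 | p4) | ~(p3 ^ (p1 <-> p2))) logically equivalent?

p1 | p2 | p3 | p4 || φ | ψ
F  | F  | F  | F  || T | T
F  | F  | F  | T  || F | F
F  | F  | T  | F  || T | T
F  | F  | T  | T  || T | T
F  | T  | F  | F  || T | T
F  | T  | F  | T  || T | T
F  | T  | T  | F  || F | F
F  | T  | T  | T  || F | F
T  | F  | F  | F  || T | T
T  | F  | F  | T  || T | T
T  | F  | T  | F  || T | T
T  | F  | T  | T  || F | F
T  | T  | F  | F  || F | F
T  | T  | F  | T  || F | F
T  | T  | T  | F  || T | T
T  | T  | T  | T  || T | T
The columns for φ and ψ agree on every row, so they are logically equivalent.

equivalent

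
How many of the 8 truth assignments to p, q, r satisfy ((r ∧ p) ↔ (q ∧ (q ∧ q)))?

4

  p   |   q   |   r   | (r ∧ p) | (q ∧ q) | (q ∧ (q ∧ q)) | ((r ∧ p) ↔ (q ∧ (q ∧ q)))
----- | ----- | ----- | ------- | ------- | ------------- | -------------------------
 True |  True |  True |   True  |   True  |      True     |            True          
 True |  True | False |  False  |   True  |      True     |           False          
 True | False |  True |   True  |  False  |     False     |           False          
 True | False | False |  False  |  False  |     False     |            True          
False |  True |  True |  False  |   True  |      True     |           False          
False |  True | False |  False  |   True  |      True     |           False          
False | False |  True |  False  |  False  |     False     |            True          
False | False | False |  False  |  False  |     False     |            True          
The formula is true on 4 of the 8 rows.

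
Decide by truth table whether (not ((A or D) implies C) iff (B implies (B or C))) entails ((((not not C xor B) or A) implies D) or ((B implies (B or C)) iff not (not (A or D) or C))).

  A      B      C      D    |    φ      ψ  
 True   True   True   True  |  False   True
 True   True   True  False  |  False  False
 True   True  False   True  |   True   True
 True   True  False  False  |   True   True
 True  False   True   True  |  False   True
 True  False   True  False  |  False  False
 True  False  False   True  |   True   True
 True  False  False  False  |   True   True
False   True   True   True  |  False   True
False   True   True  False  |  False   True
False   True  False   True  |   True   True
False   True  False  False  |  False  False
False  False   True   True  |  False   True
False  False   True  False  |  False  False
False  False  False   True  |   True   True
False  False  False  False  |  False   True
In every row where φ is true, ψ is also true, so φ ⊨ ψ.

yes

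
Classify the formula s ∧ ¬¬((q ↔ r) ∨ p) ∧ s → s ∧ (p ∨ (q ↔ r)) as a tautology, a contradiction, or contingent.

tautology

p | q | r | s | (q ↔ r) | ((q ↔ r) ∨ p) | ¬((q ↔ r) ∨ p) | ¬¬((q ↔ r) ∨ p) | (s ∧ ¬¬((q ↔ r) ∨ p)) | ((s ∧ ¬¬((q ↔ r) ∨ p)) ∧ s) | (p ∨ (q ↔ r)) | (s ∧ (p ∨ (q ↔ r))) | φ
- | - | - | - | ------- | ------------- | -------------- | --------------- | --------------------- | --------------------------- | ------------- | ------------------- | -
1 | 1 | 1 | 1 |    1    |       1       |       0        |        1        |           1           |              1              |       1       |          1          | 1
1 | 1 | 1 | 0 |    1    |       1       |       0        |        1        |           0           |              0              |       1       |          0          | 1
1 | 1 | 0 | 1 |    0    |       1       |       0        |        1        |           1           |              1              |       1       |          1          | 1
1 | 1 | 0 | 0 |    0    |       1       |       0        |        1        |           0           |              0              |       1       |          0          | 1
1 | 0 | 1 | 1 |    0    |       1       |       0        |        1        |           1           |              1              |       1       |          1          | 1
1 | 0 | 1 | 0 |    0    |       1       |       0        |        1        |           0           |              0              |       1       |          0          | 1
1 | 0 | 0 | 1 |    1    |       1       |       0        |        1        |           1           |              1              |       1       |          1          | 1
1 | 0 | 0 | 0 |    1    |       1       |       0        |        1        |           0           |              0              |       1       |          0          | 1
0 | 1 | 1 | 1 |    1    |       1       |       0        |        1        |           1           |              1              |       1       |          1          | 1
0 | 1 | 1 | 0 |    1    |       1       |       0        |        1        |           0           |              0              |       1       |          0          | 1
0 | 1 | 0 | 1 |    0    |       0       |       1        |        0        |           0           |              0              |       0       |          0          | 1
0 | 1 | 0 | 0 |    0    |       0       |       1        |        0        |           0           |              0              |       0       |          0          | 1
0 | 0 | 1 | 1 |    0    |       0       |       1        |        0        |           0           |              0              |       0       |          0          | 1
0 | 0 | 1 | 0 |    0    |       0       |       1        |        0        |           0           |              0              |       0       |          0          | 1
0 | 0 | 0 | 1 |    1    |       1       |       0        |        1        |           1           |              1              |       1       |          1          | 1
0 | 0 | 0 | 0 |    1    |       1       |       0        |        1        |           0           |              0              |       1       |          0          | 1
Every row is 1, so the formula is a tautology.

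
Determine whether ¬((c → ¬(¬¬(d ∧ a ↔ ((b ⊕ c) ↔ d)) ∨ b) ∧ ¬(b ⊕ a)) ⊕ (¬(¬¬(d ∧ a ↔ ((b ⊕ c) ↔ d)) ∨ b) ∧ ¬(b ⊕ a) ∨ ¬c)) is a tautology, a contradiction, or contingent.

tautology

a  b  c  d  |  φ
F  F  F  F  |  T
F  F  F  T  |  T
F  F  T  F  |  T
F  F  T  T  |  T
F  T  F  F  |  T
F  T  F  T  |  T
F  T  T  F  |  T
F  T  T  T  |  T
T  F  F  F  |  T
T  F  F  T  |  T
T  F  T  F  |  T
T  F  T  T  |  T
T  T  F  F  |  T
T  T  F  T  |  T
T  T  T  F  |  T
T  T  T  T  |  T
Every row is T, so the formula is a tautology.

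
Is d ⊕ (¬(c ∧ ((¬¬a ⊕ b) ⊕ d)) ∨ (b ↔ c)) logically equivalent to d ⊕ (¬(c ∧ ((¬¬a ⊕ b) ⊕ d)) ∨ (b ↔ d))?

  a   |   b   |   c   |   d   ||   φ   |   ψ  
False | False | False | False ||  True |  True
False | False | False |  True || False | False
False | False |  True | False ||  True |  True
False | False |  True |  True ||  True |  True
False |  True | False | False ||  True |  True
False |  True | False |  True || False | False
False |  True |  True | False ||  True | False
False |  True |  True |  True || False | False
 True | False | False | False ||  True |  True
 True | False | False |  True || False | False
 True | False |  True | False || False |  True
 True | False |  True |  True || False | False
 True |  True | False | False ||  True |  True
 True |  True | False |  True || False | False
 True |  True |  True | False ||  True |  True
 True |  True |  True |  True || False | False
The columns differ at a=False, b=True, c=True, d=False (φ=True, ψ=False), so they are not equivalent.

not equivalent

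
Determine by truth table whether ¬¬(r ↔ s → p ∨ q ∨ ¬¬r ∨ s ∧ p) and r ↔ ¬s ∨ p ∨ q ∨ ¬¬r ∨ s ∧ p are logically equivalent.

equivalent

p | q | r | s || φ | ψ
1 | 1 | 1 | 1 || 1 | 1
1 | 1 | 1 | 0 || 1 | 1
1 | 1 | 0 | 1 || 0 | 0
1 | 1 | 0 | 0 || 0 | 0
1 | 0 | 1 | 1 || 1 | 1
1 | 0 | 1 | 0 || 1 | 1
1 | 0 | 0 | 1 || 0 | 0
1 | 0 | 0 | 0 || 0 | 0
0 | 1 | 1 | 1 || 1 | 1
0 | 1 | 1 | 0 || 1 | 1
0 | 1 | 0 | 1 || 0 | 0
0 | 1 | 0 | 0 || 0 | 0
0 | 0 | 1 | 1 || 1 | 1
0 | 0 | 1 | 0 || 1 | 1
0 | 0 | 0 | 1 || 1 | 1
0 | 0 | 0 | 0 || 0 | 0
The columns for φ and ψ agree on every row, so they are logically equivalent.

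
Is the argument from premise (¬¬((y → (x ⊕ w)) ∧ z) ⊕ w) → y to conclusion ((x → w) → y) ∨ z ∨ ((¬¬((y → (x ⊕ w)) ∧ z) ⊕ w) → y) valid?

yes

  x   |   y   |   z   |   w   ||   φ   |   ψ  
 True |  True |  True |  True ||  True |  True
 True |  True |  True | False ||  True |  True
 True |  True | False |  True ||  True |  True
 True |  True | False | False ||  True |  True
 True | False |  True |  True ||  True |  True
 True | False |  True | False || False |  True
 True | False | False |  True || False | False
 True | False | False | False ||  True |  True
False |  True |  True |  True ||  True |  True
False |  True |  True | False ||  True |  True
False |  True | False |  True ||  True |  True
False |  True | False | False ||  True |  True
False | False |  True |  True ||  True |  True
False | False |  True | False || False |  True
False | False | False |  True || False | False
False | False | False | False ||  True |  True
In every row where φ is true, ψ is also true, so φ ⊨ ψ.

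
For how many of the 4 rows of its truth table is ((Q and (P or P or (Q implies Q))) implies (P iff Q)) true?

P | Q || (Q implies Q) | (P or P or (Q implies Q)) | (P iff Q) | φ
0 | 0 ||       1       |             1             |     1     | 1
0 | 1 ||       1       |             1             |     0     | 0
1 | 0 ||       1       |             1             |     0     | 1
1 | 1 ||       1       |             1             |     1     | 1
The formula is true on 3 of the 4 rows.

3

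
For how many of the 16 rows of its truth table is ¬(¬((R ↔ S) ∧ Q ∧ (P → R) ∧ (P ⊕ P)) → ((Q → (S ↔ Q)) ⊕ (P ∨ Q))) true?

8

P  Q  R  S  |  (R ↔ S)  (P → R)  (P ⊕ P)  ((P → R) ∧ (P ⊕ P))  (S ↔ Q)  (Q → (S ↔ Q))  (P ∨ Q)  ((Q → (S ↔ Q)) ⊕ (P ∨ Q))  φ
T  T  T  T  |     T        T        F              F              T           T           T                 F              T
T  T  T  F  |     F        T        F              F              F           F           T                 T              F
T  T  F  T  |     F        F        F              F              T           T           T                 F              T
T  T  F  F  |     T        F        F              F              F           F           T                 T              F
T  F  T  T  |     T        T        F              F              F           T           T                 F              T
T  F  T  F  |     F        T        F              F              T           T           T                 F              T
T  F  F  T  |     F        F        F              F              F           T           T                 F              T
T  F  F  F  |     T        F        F              F              T           T           T                 F              T
F  T  T  T  |     T        T        F              F              T           T           T                 F              T
F  T  T  F  |     F        T        F              F              F           F           T                 T              F
F  T  F  T  |     F        T        F              F              T           T           T                 F              T
F  T  F  F  |     T        T        F              F              F           F           T                 T              F
F  F  T  T  |     T        T        F              F              F           T           F                 T              F
F  F  T  F  |     F        T        F              F              T           T           F                 T              F
F  F  F  T  |     F        T        F              F              F           T           F                 T              F
F  F  F  F  |     T        T        F              F              T           T           F                 T              F
The formula is true on 8 of the 16 rows.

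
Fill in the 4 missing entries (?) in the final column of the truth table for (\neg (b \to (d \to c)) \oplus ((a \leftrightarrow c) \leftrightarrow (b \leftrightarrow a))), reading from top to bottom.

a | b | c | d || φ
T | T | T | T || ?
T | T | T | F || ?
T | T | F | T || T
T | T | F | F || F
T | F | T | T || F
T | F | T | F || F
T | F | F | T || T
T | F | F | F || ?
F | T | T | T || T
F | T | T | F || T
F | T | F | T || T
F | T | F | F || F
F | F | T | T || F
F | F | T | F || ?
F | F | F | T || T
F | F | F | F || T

T, T, T, F

Row a=T, b=T, c=T, d=T: \neg (b \to (d \to c)) = F, ((a \leftrightarrow c) \leftrightarrow (b \leftrightarrow a)) = T, so the formula = T.
Row a=T, b=T, c=T, d=F: \neg (b \to (d \to c)) = F, ((a \leftrightarrow c) \leftrightarrow (b \leftrightarrow a)) = T, so the formula = T.
Row a=T, b=F, c=F, d=F: \neg (b \to (d \to c)) = F, ((a \leftrightarrow c) \leftrightarrow (b \leftrightarrow a)) = T, so the formula = T.
Row a=F, b=F, c=T, d=F: \neg (b \to (d \to c)) = F, ((a \leftrightarrow c) \leftrightarrow (b \leftrightarrow a)) = F, so the formula = F.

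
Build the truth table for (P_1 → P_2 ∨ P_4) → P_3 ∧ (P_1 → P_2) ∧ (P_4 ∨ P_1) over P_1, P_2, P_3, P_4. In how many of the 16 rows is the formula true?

P_1 | P_2 | P_3 | P_4 || (P_2 ∨ P_4) | (P_1 → (P_2 ∨ P_4)) | (P_1 → P_2) | (P_4 ∨ P_1) | φ
 T  |  T  |  T  |  T  ||      T      |          T          |      T      |      T      | T
 T  |  T  |  T  |  F  ||      T      |          T          |      T      |      T      | T
 T  |  T  |  F  |  T  ||      T      |          T          |      T      |      T      | F
 T  |  T  |  F  |  F  ||      T      |          T          |      T      |      T      | F
 T  |  F  |  T  |  T  ||      T      |          T          |      F      |      T      | F
 T  |  F  |  T  |  F  ||      F      |          F          |      F      |      T      | T
 T  |  F  |  F  |  T  ||      T      |          T          |      F      |      T      | F
 T  |  F  |  F  |  F  ||      F      |          F          |      F      |      T      | T
 F  |  T  |  T  |  T  ||      T      |          T          |      T      |      T      | T
 F  |  T  |  T  |  F  ||      T      |          T          |      T      |      F      | F
 F  |  T  |  F  |  T  ||      T      |          T          |      T      |      T      | F
 F  |  T  |  F  |  F  ||      T      |          T          |      T      |      F      | F
 F  |  F  |  T  |  T  ||      T      |          T          |      T      |      T      | T
 F  |  F  |  T  |  F  ||      F      |          T          |      T      |      F      | F
 F  |  F  |  F  |  T  ||      T      |          T          |      T      |      T      | F
 F  |  F  |  F  |  F  ||      F      |          T          |      T      |      F      | F
The formula is true on 6 of the 16 rows.

6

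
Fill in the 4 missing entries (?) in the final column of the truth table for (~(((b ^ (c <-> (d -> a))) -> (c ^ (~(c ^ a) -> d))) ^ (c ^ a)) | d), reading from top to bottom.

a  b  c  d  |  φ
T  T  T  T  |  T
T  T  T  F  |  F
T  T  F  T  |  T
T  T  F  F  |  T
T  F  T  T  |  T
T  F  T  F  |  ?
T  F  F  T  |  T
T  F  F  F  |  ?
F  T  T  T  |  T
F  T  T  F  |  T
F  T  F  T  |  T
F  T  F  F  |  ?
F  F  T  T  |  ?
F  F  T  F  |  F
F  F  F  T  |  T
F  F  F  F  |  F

F, T, T, T

Row a=T, b=F, c=T, d=F: ~(((b ^ (c <-> (d -> a))) -> (c ^ (~(c ^ a) -> d))) ^ (c ^ a)) = F, so the formula = F.
Row a=T, b=F, c=F, d=F: ~(((b ^ (c <-> (d -> a))) -> (c ^ (~(c ^ a) -> d))) ^ (c ^ a)) = T, so the formula = T.
Row a=F, b=T, c=F, d=F: ~(((b ^ (c <-> (d -> a))) -> (c ^ (~(c ^ a) -> d))) ^ (c ^ a)) = T, so the formula = T.
Row a=F, b=F, c=T, d=T: ~(((b ^ (c <-> (d -> a))) -> (c ^ (~(c ^ a) -> d))) ^ (c ^ a)) = T, so the formula = T.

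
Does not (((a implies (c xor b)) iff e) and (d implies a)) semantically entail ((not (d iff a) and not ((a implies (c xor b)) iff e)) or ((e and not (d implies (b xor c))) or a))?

no

a  b  c  d  e  |  φ  ψ
0  0  0  0  0  |  1  0
0  0  0  0  1  |  0  0
0  0  0  1  0  |  1  1
0  0  0  1  1  |  1  1
0  0  1  0  0  |  1  0
0  0  1  0  1  |  0  0
0  0  1  1  0  |  1  1
0  0  1  1  1  |  1  0
0  1  0  0  0  |  1  0
0  1  0  0  1  |  0  0
0  1  0  1  0  |  1  1
0  1  0  1  1  |  1  0
0  1  1  0  0  |  1  0
0  1  1  0  1  |  0  0
0  1  1  1  0  |  1  1
0  1  1  1  1  |  1  1
1  0  0  0  0  |  0  1
1  0  0  0  1  |  1  1
1  0  0  1  0  |  0  1
1  0  0  1  1  |  1  1
1  0  1  0  0  |  1  1
1  0  1  0  1  |  0  1
1  0  1  1  0  |  1  1
1  0  1  1  1  |  0  1
1  1  0  0  0  |  1  1
1  1  0  0  1  |  0  1
1  1  0  1  0  |  1  1
1  1  0  1  1  |  0  1
1  1  1  0  0  |  0  1
1  1  1  0  1  |  1  1
1  1  1  1  0  |  0  1
1  1  1  1  1  |  1  1
At a=0, b=0, c=0, d=0, e=0 we have φ true but ψ false, so φ does not entail ψ.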